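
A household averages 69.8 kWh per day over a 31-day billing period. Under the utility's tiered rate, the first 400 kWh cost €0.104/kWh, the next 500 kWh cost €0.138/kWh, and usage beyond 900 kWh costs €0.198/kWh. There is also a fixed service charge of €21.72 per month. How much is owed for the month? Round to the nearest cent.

Usage = 69.8 kWh/day × 31 days = 2163.8 kWh
First 400 kWh × €0.104 = €41.60
Next 500 kWh × €0.138 = €69.00
Remaining 1263.8 kWh × €0.198 = €250.23
Energy charge = €360.83; + service €21.72 = €382.55

€382.55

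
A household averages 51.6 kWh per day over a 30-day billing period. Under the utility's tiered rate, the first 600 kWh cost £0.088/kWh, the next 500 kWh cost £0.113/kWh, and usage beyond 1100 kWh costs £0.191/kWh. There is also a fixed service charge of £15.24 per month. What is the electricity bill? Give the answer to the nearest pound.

£210

Usage = 51.6 kWh/day × 30 days = 1548 kWh
First 600 kWh × £0.088 = £52.80
Next 500 kWh × £0.113 = £56.50
Remaining 448 kWh × £0.191 = £85.57
Energy charge = £194.87; + service £15.24 = £210.11 ≈ £210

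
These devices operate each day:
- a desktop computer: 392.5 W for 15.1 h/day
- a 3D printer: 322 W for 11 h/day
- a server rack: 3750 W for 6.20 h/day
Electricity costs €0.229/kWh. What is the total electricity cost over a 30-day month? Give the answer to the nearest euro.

€225

desktop computer: 392.5 W × 15.1 h × 30 d = 177,802 Wh = 177.8 kWh
3D printer: 322 W × 11 h × 30 d = 106,260 Wh = 106.3 kWh
server rack: 3750 W × 6.20 h × 30 d = 697,500 Wh = 697.5 kWh
Total energy = 177.8 + 106.3 + 697.5 = 981.6 kWh
Cost = 981.6 kWh × €0.229 = €224.78 ≈ €225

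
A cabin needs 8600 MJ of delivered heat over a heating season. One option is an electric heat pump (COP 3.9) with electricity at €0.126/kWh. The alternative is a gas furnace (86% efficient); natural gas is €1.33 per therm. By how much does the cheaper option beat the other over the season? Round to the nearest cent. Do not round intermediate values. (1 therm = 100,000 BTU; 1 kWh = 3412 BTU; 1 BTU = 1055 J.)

€48.88

Heat load = 8600 MJ = 8,600,000,000 J / 1055 = 8,151,659 BTU
Gas: input = 8,151,659 / 0.86 = 9,478,673 BTU = 94.79 therm → 94.79 × €1.33 = €126.07
Heat pump: 8,151,659 BTU / 3412 = 2,389 kWh heat; / 3.9 = 612.6 kWh in → × €0.126 = €77.19
Difference = |€126.07 − €77.19| = €48.88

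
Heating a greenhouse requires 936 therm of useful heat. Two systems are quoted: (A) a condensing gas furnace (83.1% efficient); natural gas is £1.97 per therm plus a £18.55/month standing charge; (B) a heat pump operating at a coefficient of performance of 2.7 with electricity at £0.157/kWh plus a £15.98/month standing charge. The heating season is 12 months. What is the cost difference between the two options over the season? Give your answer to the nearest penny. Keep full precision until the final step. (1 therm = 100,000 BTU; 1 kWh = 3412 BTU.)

Heat load = 936 therm × 100,000 = 93,600,000 BTU
Gas: input = 93,600,000 / 0.831 = 112,635,379 BTU = 1,126 therm → 1,126 × £1.97 = £2,218.92; + 12 × £18.55 standing = £2,441.52
Heat pump: 93,600,000 BTU / 3412 = 27,430 kWh heat; / 2.7 = 10,160 kWh in → × £0.157 = £1,595.15; + 12 × £15.98 standing = £1,786.91
Difference = |£2,441.52 − £1,786.91| = £654.60

£654.60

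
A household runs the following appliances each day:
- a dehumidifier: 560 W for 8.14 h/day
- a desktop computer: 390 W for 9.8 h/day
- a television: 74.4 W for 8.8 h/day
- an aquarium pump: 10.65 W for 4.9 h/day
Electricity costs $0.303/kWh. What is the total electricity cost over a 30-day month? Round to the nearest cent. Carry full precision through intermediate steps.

dehumidifier: 560 W × 8.14 h × 30 d = 136,752 Wh = 136.8 kWh
desktop computer: 390 W × 9.8 h × 30 d = 114,660 Wh = 114.7 kWh
television: 74.4 W × 8.8 h × 30 d = 19,642 Wh = 19.64 kWh
aquarium pump: 10.65 W × 4.9 h × 30 d = 1,566 Wh = 1.566 kWh
Total energy = 136.8 + 114.7 + 19.64 + 1.566 = 272.6 kWh
Cost = 272.6 kWh × $0.303 = $82.60

$82.60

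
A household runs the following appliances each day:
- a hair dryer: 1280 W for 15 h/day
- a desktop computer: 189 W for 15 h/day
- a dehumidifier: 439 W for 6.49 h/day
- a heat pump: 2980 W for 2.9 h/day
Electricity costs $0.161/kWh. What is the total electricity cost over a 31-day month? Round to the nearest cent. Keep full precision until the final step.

$167.33

hair dryer: 1280 W × 15 h × 31 d = 595,200 Wh = 595.2 kWh
desktop computer: 189 W × 15 h × 31 d = 87,885 Wh = 87.89 kWh
dehumidifier: 439 W × 6.49 h × 31 d = 88,322 Wh = 88.32 kWh
heat pump: 2980 W × 2.9 h × 31 d = 267,902 Wh = 267.9 kWh
Total energy = 595.2 + 87.89 + 88.32 + 267.9 = 1,039 kWh
Cost = 1,039 kWh × $0.161 = $167.33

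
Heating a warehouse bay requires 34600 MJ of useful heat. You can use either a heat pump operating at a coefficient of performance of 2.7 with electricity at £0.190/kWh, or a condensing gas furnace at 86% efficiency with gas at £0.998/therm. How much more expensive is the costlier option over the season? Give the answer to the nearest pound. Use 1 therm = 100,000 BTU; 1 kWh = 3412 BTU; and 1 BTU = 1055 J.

£296

Heat load = 34600 MJ = 34,600,000,000 J / 1055 = 32,796,209 BTU
Gas: input = 32,796,209 / 0.86 = 38,135,126 BTU = 381.4 therm → 381.4 × £0.998 = £380.59
Heat pump: 32,796,209 BTU / 3412 = 9,612 kWh heat; / 2.7 = 3,560 kWh in → × £0.190 = £676.40
Difference = |£380.59 − £676.40| = £295.81 ≈ £296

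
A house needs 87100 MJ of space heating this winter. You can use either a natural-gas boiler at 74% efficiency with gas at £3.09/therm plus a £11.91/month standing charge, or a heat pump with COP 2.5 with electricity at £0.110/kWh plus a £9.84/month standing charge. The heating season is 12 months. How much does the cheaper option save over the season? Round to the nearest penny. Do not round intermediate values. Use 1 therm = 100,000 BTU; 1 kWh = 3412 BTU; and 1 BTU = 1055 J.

£2407.59

Heat load = 87100 MJ = 87,100,000,000 J / 1055 = 82,559,242 BTU
Gas: input = 82,559,242 / 0.740 = 111,566,543 BTU = 1,116 therm → 1,116 × £3.09 = £3,447.41; + 12 × £11.91 standing = £3,590.33
Heat pump: 82,559,242 BTU / 3412 = 24,200 kWh heat; / 2.5 = 9,679 kWh in → × £0.110 = £1,064.66; + 12 × £9.84 standing = £1,182.74
Difference = |£3,590.33 − £1,182.74| = £2,407.59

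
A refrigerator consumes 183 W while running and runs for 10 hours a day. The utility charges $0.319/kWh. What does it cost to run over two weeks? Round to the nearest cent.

Energy = 183 W × 10 h/day × 14 days = 25,620 Wh = 25.62 kWh
Cost = 25.62 kWh × $0.319/kWh = $8.17

$8.17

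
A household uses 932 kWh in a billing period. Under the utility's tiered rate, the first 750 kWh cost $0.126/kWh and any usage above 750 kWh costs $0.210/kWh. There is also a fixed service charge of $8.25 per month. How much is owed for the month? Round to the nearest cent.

$140.97

First 750 kWh × $0.126 = $94.50
Remaining 182 kWh × $0.210 = $38.22
Energy charge = $132.72; + service $8.25 = $140.97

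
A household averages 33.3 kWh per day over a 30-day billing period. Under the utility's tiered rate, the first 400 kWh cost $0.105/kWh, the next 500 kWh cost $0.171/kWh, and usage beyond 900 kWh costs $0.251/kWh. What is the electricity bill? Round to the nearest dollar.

$152

Usage = 33.3 kWh/day × 30 days = 999 kWh
First 400 kWh × $0.105 = $42.00
Next 500 kWh × $0.171 = $85.50
Remaining 99 kWh × $0.251 = $24.85
Total = $152.35 ≈ $152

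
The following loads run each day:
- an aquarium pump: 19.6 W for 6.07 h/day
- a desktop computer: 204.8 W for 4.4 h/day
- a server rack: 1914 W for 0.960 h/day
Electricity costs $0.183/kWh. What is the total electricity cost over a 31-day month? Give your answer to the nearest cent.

$16.21

aquarium pump: 19.6 W × 6.07 h × 31 d = 3,688 Wh = 3.688 kWh
desktop computer: 204.8 W × 4.4 h × 31 d = 27,935 Wh = 27.93 kWh
server rack: 1914 W × 0.960 h × 31 d = 56,961 Wh = 56.96 kWh
Total energy = 3.688 + 27.93 + 56.96 = 88.58 kWh
Cost = 88.58 kWh × $0.183 = $16.21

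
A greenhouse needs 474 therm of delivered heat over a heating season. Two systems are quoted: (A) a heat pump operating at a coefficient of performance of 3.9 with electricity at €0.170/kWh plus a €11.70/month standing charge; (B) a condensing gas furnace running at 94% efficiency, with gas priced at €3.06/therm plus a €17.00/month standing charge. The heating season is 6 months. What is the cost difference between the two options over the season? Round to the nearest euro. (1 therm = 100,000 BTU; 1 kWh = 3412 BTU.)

€969

Heat load = 474 therm × 100,000 = 47,400,000 BTU
Gas: input = 47,400,000 / 0.94 = 50,425,532 BTU = 504.3 therm → 504.3 × €3.06 = €1,543.02; + 6 × €17.00 standing = €1,645.02
Heat pump: 47,400,000 BTU / 3412 = 13,890 kWh heat; / 3.9 = 3,562 kWh in → × €0.170 = €605.56; + 6 × €11.70 standing = €675.76
Difference = |€1,645.02 − €675.76| = €969.27 ≈ €969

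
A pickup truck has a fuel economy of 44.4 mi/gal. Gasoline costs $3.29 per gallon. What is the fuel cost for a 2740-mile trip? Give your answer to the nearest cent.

Fuel = 2740 mi / 44.4 mpg = 61.71 gal
Cost = 61.71 gal × $3.29/gal = $203.03

$203.03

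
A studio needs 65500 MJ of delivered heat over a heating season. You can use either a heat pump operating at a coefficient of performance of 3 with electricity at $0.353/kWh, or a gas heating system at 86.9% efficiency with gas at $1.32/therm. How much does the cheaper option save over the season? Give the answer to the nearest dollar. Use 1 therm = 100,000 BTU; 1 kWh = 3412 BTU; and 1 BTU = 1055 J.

Heat load = 65500 MJ = 65,500,000,000 J / 1055 = 62,085,308 BTU
Gas: input = 62,085,308 / 0.869 = 71,444,543 BTU = 714.4 therm → 714.4 × $1.32 = $943.07
Heat pump: 62,085,308 BTU / 3412 = 18,200 kWh heat; / 3 = 6,065 kWh in → × $0.353 = $2,141.08
Difference = |$943.07 − $2,141.08| = $1,198.01 ≈ $1198

$1198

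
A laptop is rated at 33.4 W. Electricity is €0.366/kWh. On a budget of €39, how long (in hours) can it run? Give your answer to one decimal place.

Energy budget = €39 / €0.366 per kWh = 106.6 kWh = 106,557 Wh
Runtime = 106,557 Wh / 33.4 W = 3,190 h

3190.3 h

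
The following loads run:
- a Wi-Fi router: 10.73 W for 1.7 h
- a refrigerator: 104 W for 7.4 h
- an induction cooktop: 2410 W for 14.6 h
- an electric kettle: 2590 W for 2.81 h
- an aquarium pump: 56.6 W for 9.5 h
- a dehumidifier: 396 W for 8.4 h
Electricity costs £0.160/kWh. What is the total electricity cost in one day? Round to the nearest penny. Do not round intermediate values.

£7.54

Wi-Fi router: 10.73 W × 1.7 h = 18 Wh = 0.01824 kWh
refrigerator: 104 W × 7.4 h = 770 Wh = 0.7696 kWh
induction cooktop: 2410 W × 14.6 h = 35,186 Wh = 35.19 kWh
electric kettle: 2590 W × 2.81 h = 7,278 Wh = 7.278 kWh
aquarium pump: 56.6 W × 9.5 h = 538 Wh = 0.5377 kWh
dehumidifier: 396 W × 8.4 h = 3,326 Wh = 3.326 kWh
Total energy = 0.01824 + 0.7696 + 35.19 + 7.278 + 0.5377 + 3.326 = 47.12 kWh
Cost = 47.12 kWh × £0.160 = £7.54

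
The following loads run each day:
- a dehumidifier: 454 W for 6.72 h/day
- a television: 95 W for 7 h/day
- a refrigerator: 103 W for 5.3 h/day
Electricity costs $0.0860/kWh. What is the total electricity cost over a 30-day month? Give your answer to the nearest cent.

$11.00

dehumidifier: 454 W × 6.72 h × 30 d = 91,526 Wh = 91.53 kWh
television: 95 W × 7 h × 30 d = 19,950 Wh = 19.95 kWh
refrigerator: 103 W × 5.3 h × 30 d = 16,377 Wh = 16.38 kWh
Total energy = 91.53 + 19.95 + 16.38 = 127.9 kWh
Cost = 127.9 kWh × $0.0860 = $11.00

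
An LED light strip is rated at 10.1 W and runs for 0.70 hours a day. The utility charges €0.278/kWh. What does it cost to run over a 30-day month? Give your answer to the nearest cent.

Energy = 10.1 W × 0.70 h/day × 30 days = 212 Wh = 0.2121 kWh
Cost = 0.2121 kWh × €0.278/kWh = €0.06

€0.06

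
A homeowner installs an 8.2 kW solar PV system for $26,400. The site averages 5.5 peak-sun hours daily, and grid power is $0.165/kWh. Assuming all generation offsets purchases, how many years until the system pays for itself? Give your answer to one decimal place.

Daily generation = 8.2 kW × 5.5 h = 45.1 kWh
Annual generation = 45.1 × 365 = 16461 kWh
Annual savings = 16461 × $0.165 = $2,716.15
Payback = $26,400 / $2,716.15 = 9.72 years

9.7 years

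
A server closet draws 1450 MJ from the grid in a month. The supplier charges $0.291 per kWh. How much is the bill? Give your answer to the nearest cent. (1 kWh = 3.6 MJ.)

$117.21

1450 MJ × (0.27778 kWh/MJ) = 402.8 kWh
Cost = 402.8 kWh × $0.291/kWh = $117.21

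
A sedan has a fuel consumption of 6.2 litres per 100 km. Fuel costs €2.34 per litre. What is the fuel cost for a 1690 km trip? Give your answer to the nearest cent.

Fuel = 6.2 L/100 km × 1690 km / 100 = 104.8 L
Cost = 104.8 L × €2.34/L = €245.19

€245.19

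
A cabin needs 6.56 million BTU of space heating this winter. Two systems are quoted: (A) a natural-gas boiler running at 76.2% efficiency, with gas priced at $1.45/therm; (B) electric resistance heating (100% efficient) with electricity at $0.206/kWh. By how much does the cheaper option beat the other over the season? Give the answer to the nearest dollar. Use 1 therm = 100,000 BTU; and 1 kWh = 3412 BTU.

Heat load = 6.56 × 10⁶ BTU = 6,560,000 BTU
Gas: input = 6,560,000 / 0.762 = 8,608,924 BTU = 86.09 therm → 86.09 × $1.45 = $124.83
Electric: 6,560,000 BTU / 3412 = 1,923 kWh → × $0.206 = $396.06
Difference = |$124.83 − $396.06| = $271.23 ≈ $271

$271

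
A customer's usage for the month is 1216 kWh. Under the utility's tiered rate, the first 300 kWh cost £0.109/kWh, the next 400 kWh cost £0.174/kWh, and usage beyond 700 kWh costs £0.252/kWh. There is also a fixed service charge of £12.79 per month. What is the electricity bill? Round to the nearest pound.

£245

First 300 kWh × £0.109 = £32.70
Next 400 kWh × £0.174 = £69.60
Remaining 516 kWh × £0.252 = £130.03
Energy charge = £232.33; + service £12.79 = £245.12 ≈ £245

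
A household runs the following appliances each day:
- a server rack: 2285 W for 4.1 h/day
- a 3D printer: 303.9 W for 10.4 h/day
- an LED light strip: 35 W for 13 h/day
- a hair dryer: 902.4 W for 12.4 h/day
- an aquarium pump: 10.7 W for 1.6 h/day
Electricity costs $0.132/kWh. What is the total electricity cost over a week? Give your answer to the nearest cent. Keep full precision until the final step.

$22.35

server rack: 2285 W × 4.1 h × 7 d = 65,580 Wh = 65.58 kWh
3D printer: 303.9 W × 10.4 h × 7 d = 22,124 Wh = 22.12 kWh
LED light strip: 35 W × 13 h × 7 d = 3,185 Wh = 3.185 kWh
hair dryer: 902.4 W × 12.4 h × 7 d = 78,328 Wh = 78.33 kWh
aquarium pump: 10.7 W × 1.6 h × 7 d = 120 Wh = 0.1198 kWh
Total energy = 65.58 + 22.12 + 3.185 + 78.33 + 0.1198 = 169.3 kWh
Cost = 169.3 kWh × $0.132 = $22.35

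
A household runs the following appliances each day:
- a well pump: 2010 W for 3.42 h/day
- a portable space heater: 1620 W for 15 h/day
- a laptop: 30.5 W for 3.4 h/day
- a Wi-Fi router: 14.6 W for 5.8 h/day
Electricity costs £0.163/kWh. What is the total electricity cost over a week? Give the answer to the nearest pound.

£36

well pump: 2010 W × 3.42 h × 7 d = 48,119 Wh = 48.12 kWh
portable space heater: 1620 W × 15 h × 7 d = 170,100 Wh = 170.1 kWh
laptop: 30.5 W × 3.4 h × 7 d = 726 Wh = 0.7259 kWh
Wi-Fi router: 14.6 W × 5.8 h × 7 d = 593 Wh = 0.5928 kWh
Total energy = 48.12 + 170.1 + 0.7259 + 0.5928 = 219.5 kWh
Cost = 219.5 kWh × £0.163 = £35.78 ≈ £36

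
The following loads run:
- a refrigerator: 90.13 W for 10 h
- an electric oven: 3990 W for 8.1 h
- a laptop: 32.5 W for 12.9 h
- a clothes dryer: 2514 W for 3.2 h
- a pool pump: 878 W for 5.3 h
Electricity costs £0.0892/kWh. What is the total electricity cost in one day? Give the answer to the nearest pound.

£4

refrigerator: 90.13 W × 10 h = 901 Wh = 0.9013 kWh
electric oven: 3990 W × 8.1 h = 32,319 Wh = 32.32 kWh
laptop: 32.5 W × 12.9 h = 419 Wh = 0.4193 kWh
clothes dryer: 2514 W × 3.2 h = 8,045 Wh = 8.045 kWh
pool pump: 878 W × 5.3 h = 4,653 Wh = 4.653 kWh
Total energy = 0.9013 + 32.32 + 0.4193 + 8.045 + 4.653 = 46.34 kWh
Cost = 46.34 kWh × £0.0892 = £4.13 ≈ £4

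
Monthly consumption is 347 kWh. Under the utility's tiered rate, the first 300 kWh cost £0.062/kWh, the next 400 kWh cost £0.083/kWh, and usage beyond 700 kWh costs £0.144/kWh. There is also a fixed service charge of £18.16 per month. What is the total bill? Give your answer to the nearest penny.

First 300 kWh × £0.062 = £18.60
Next 47 kWh × £0.083 = £3.90
Remaining tier: 0 kWh (not reached)
Energy charge = £22.50; + service £18.16 = £40.66

£40.66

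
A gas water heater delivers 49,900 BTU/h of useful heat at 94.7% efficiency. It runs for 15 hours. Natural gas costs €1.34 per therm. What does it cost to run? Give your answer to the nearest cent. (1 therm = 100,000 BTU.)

Heat delivered = 49,900 BTU/h × 15 h = 748,500 BTU
Gas input = 748,500 / 0.947 = 790,391 BTU
= 790,391 / 100,000 = 7.904 therm
Cost = 7.904 × €1.34/therm = €10.59

€10.59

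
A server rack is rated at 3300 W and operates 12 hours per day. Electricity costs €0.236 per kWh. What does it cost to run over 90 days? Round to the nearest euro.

€841

Energy = 3300 W × 12 h/day × 90 days = 3,564,000 Wh = 3,564 kWh
Cost = 3,564 kWh × €0.236/kWh = €841.10 ≈ €841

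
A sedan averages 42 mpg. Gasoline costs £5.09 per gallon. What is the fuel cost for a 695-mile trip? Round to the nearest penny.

Fuel = 695 mi / 42 mpg = 16.55 gal
Cost = 16.55 gal × £5.09/gal = £84.23

£84.23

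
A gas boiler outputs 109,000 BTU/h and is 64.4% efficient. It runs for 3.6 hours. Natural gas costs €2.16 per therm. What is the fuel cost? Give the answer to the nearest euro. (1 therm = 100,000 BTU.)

€13

Heat delivered = 109,000 BTU/h × 3.6 h = 392,400 BTU
Gas input = 392,400 / 0.644 = 609,317 BTU
= 609,317 / 100,000 = 6.093 therm
Cost = 6.093 × €2.16/therm = €13.16 ≈ €13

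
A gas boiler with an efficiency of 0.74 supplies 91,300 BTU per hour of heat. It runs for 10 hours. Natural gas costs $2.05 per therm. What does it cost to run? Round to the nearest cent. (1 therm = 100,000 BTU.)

Heat delivered = 91,300 BTU/h × 10 h = 913,000 BTU
Gas input = 913,000 / 0.74 = 1,233,784 BTU
= 1,233,784 / 100,000 = 12.34 therm
Cost = 12.34 × $2.05/therm = $25.29

$25.29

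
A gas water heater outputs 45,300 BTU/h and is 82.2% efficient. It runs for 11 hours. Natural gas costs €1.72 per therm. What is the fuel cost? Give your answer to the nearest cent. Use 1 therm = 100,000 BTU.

€10.43

Heat delivered = 45,300 BTU/h × 11 h = 498,300 BTU
Gas input = 498,300 / 0.822 = 606,204 BTU
= 606,204 / 100,000 = 6.062 therm
Cost = 6.062 × €1.72/therm = €10.43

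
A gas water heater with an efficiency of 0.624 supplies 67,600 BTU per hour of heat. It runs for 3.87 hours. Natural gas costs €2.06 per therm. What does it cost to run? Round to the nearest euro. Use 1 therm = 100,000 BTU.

€9

Heat delivered = 67,600 BTU/h × 3.87 h = 261,612 BTU
Gas input = 261,612 / 0.624 = 419,250 BTU
= 419,250 / 100,000 = 4.192 therm
Cost = 4.192 × €2.06/therm = €8.64 ≈ €9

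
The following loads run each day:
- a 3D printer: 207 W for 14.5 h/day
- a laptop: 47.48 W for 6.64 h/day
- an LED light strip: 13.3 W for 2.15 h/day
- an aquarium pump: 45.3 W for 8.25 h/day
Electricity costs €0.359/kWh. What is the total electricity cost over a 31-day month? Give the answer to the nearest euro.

3D printer: 207 W × 14.5 h × 31 d = 93,046 Wh = 93.05 kWh
laptop: 47.48 W × 6.64 h × 31 d = 9,773 Wh = 9.773 kWh
LED light strip: 13.3 W × 2.15 h × 31 d = 886 Wh = 0.8864 kWh
aquarium pump: 45.3 W × 8.25 h × 31 d = 11,585 Wh = 11.59 kWh
Total energy = 93.05 + 9.773 + 0.8864 + 11.59 = 115.3 kWh
Cost = 115.3 kWh × €0.359 = €41.39 ≈ €41

€41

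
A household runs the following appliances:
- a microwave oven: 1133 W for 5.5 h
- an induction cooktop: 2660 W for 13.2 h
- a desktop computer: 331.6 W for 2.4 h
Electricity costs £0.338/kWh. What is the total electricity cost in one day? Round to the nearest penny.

microwave oven: 1133 W × 5.5 h = 6,232 Wh = 6.231 kWh
induction cooktop: 2660 W × 13.2 h = 35,112 Wh = 35.11 kWh
desktop computer: 331.6 W × 2.4 h = 796 Wh = 0.7958 kWh
Total energy = 6.231 + 35.11 + 0.7958 = 42.14 kWh
Cost = 42.14 kWh × £0.338 = £14.24

£14.24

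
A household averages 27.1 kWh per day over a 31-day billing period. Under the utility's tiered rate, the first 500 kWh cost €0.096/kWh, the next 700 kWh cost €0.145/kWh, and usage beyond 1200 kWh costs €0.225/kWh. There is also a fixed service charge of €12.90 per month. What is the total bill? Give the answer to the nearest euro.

Usage = 27.1 kWh/day × 31 days = 840.1 kWh
First 500 kWh × €0.096 = €48.00
Next 340.1 kWh × €0.145 = €49.31
Remaining tier: 0 kWh (not reached)
Energy charge = €97.31; + service €12.90 = €110.21 ≈ €110

€110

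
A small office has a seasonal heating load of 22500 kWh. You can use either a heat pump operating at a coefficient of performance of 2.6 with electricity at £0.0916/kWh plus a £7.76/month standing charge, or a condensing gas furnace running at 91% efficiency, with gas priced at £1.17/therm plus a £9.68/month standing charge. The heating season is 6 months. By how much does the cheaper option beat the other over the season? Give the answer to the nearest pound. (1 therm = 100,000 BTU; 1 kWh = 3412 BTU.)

Heat load = 22500 kWh × 3412 = 76,770,000 BTU
Gas: input = 76,770,000 / 0.91 = 84,362,637 BTU = 843.6 therm → 843.6 × £1.17 = £987.04; + 6 × £9.68 standing = £1,045.12
Heat pump: 76,770,000 BTU / 3412 = 22,500 kWh heat; / 2.6 = 8,654 kWh in → × £0.0916 = £792.69; + 6 × £7.76 standing = £839.25
Difference = |£1,045.12 − £839.25| = £205.87 ≈ £206

£206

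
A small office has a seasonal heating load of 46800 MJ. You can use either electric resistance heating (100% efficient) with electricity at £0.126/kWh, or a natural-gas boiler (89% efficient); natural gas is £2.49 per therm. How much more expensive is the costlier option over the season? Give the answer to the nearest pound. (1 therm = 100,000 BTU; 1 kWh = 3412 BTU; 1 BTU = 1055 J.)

£397

Heat load = 46800 MJ = 46,800,000,000 J / 1055 = 44,360,190 BTU
Gas: input = 44,360,190 / 0.89 = 49,842,910 BTU = 498.4 therm → 498.4 × £2.49 = £1,241.09
Electric: 44,360,190 BTU / 3412 = 13,000 kWh → × £0.126 = £1,638.15
Difference = |£1,241.09 − £1,638.15| = £397.07 ≈ £397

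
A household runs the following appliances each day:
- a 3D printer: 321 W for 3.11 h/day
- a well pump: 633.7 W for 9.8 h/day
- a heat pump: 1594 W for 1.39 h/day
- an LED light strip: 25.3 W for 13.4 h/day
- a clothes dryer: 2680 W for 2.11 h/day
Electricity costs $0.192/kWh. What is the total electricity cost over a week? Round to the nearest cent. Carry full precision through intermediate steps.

3D printer: 321 W × 3.11 h × 7 d = 6,988 Wh = 6.988 kWh
well pump: 633.7 W × 9.8 h × 7 d = 43,472 Wh = 43.47 kWh
heat pump: 1594 W × 1.39 h × 7 d = 15,510 Wh = 15.51 kWh
LED light strip: 25.3 W × 13.4 h × 7 d = 2,373 Wh = 2.373 kWh
clothes dryer: 2680 W × 2.11 h × 7 d = 39,584 Wh = 39.58 kWh
Total energy = 6.988 + 43.47 + 15.51 + 2.373 + 39.58 = 107.9 kWh
Cost = 107.9 kWh × $0.192 = $20.72

$20.72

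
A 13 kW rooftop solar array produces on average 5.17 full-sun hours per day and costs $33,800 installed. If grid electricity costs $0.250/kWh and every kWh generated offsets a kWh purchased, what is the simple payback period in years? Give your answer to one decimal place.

Daily generation = 13 kW × 5.17 h = 67.21 kWh
Annual generation = 67.21 × 365 = 24532 kWh
Annual savings = 24532 × $0.250 = $6,132.91
Payback = $33,800 / $6,132.91 = 5.51 years

5.5 years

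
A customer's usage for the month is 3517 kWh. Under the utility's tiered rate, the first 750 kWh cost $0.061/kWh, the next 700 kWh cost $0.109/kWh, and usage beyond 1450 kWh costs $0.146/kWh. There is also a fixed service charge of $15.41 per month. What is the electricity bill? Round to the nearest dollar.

First 750 kWh × $0.061 = $45.75
Next 700 kWh × $0.109 = $76.30
Remaining 2067 kWh × $0.146 = $301.78
Energy charge = $423.83; + service $15.41 = $439.24 ≈ $439

$439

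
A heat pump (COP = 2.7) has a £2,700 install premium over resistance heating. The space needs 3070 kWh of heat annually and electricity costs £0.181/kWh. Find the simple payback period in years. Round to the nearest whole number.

Resistance: 3070 kWh × £0.181 = £555.67/yr
Heat pump: 3070 / 2.7 = 1137 kWh in → × £0.181 = £205.80/yr
Annual savings = £349.87
Payback = £2,700 / £349.87 = 7.72 years

8 years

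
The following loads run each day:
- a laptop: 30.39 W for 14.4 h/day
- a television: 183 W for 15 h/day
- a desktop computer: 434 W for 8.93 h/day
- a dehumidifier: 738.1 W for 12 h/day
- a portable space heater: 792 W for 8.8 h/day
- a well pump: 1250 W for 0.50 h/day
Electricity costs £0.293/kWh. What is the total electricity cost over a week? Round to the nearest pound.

£48

laptop: 30.39 W × 14.4 h × 7 d = 3,063 Wh = 3.063 kWh
television: 183 W × 15 h × 7 d = 19,215 Wh = 19.21 kWh
desktop computer: 434 W × 8.93 h × 7 d = 27,129 Wh = 27.13 kWh
dehumidifier: 738.1 W × 12 h × 7 d = 62,000 Wh = 62 kWh
portable space heater: 792 W × 8.8 h × 7 d = 48,787 Wh = 48.79 kWh
well pump: 1250 W × 0.50 h × 7 d = 4,375 Wh = 4.375 kWh
Total energy = 3.063 + 19.21 + 27.13 + 62 + 48.79 + 4.375 = 164.6 kWh
Cost = 164.6 kWh × £0.293 = £48.22 ≈ £48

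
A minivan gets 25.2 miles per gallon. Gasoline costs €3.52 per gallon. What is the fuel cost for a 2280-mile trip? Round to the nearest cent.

Fuel = 2280 mi / 25.2 mpg = 90.48 gal
Cost = 90.48 gal × €3.52/gal = €318.48

€318.48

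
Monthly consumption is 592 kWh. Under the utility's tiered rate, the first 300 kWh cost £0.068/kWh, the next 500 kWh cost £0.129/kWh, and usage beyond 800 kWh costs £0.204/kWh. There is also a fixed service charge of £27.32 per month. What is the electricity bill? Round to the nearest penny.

First 300 kWh × £0.068 = £20.40
Next 292 kWh × £0.129 = £37.67
Remaining tier: 0 kWh (not reached)
Energy charge = £58.07; + service £27.32 = £85.39

£85.39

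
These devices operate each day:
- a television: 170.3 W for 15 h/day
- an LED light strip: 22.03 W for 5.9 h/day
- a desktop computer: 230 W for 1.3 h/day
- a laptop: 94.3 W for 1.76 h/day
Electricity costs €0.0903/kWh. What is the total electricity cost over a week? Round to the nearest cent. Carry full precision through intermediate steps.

television: 170.3 W × 15 h × 7 d = 17,882 Wh = 17.88 kWh
LED light strip: 22.03 W × 5.9 h × 7 d = 910 Wh = 0.9098 kWh
desktop computer: 230 W × 1.3 h × 7 d = 2,093 Wh = 2.093 kWh
laptop: 94.3 W × 1.76 h × 7 d = 1,162 Wh = 1.162 kWh
Total energy = 17.88 + 0.9098 + 2.093 + 1.162 = 22.05 kWh
Cost = 22.05 kWh × €0.0903 = €1.99

€1.99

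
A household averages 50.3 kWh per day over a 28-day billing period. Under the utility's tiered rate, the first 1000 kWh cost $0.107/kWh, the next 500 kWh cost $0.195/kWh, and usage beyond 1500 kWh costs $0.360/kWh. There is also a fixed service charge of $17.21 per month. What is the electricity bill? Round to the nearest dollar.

Usage = 50.3 kWh/day × 28 days = 1408.4 kWh
First 1000 kWh × $0.107 = $107.00
Next 408.4 kWh × $0.195 = $79.64
Remaining tier: 0 kWh (not reached)
Energy charge = $186.64; + service $17.21 = $203.85 ≈ $204

$204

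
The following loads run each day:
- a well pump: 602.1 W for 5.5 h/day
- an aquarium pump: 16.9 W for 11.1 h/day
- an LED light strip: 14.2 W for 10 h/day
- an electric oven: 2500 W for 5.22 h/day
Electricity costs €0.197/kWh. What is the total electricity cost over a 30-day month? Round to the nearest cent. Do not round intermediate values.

well pump: 602.1 W × 5.5 h × 30 d = 99,346 Wh = 99.35 kWh
aquarium pump: 16.9 W × 11.1 h × 30 d = 5,628 Wh = 5.628 kWh
LED light strip: 14.2 W × 10 h × 30 d = 4,260 Wh = 4.26 kWh
electric oven: 2500 W × 5.22 h × 30 d = 391,500 Wh = 391.5 kWh
Total energy = 99.35 + 5.628 + 4.26 + 391.5 = 500.7 kWh
Cost = 500.7 kWh × €0.197 = €98.64

€98.64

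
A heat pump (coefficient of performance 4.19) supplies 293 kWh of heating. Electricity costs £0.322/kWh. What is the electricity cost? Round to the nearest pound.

Electrical input = 293 kWh / 4.19 = 69.93 kWh
Cost = 69.93 × £0.322/kWh = £22.52 ≈ £23

£23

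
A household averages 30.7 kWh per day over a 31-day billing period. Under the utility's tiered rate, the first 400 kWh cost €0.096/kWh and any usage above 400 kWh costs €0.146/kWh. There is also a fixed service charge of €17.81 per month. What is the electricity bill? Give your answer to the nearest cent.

€136.76

Usage = 30.7 kWh/day × 31 days = 951.7 kWh
First 400 kWh × €0.096 = €38.40
Remaining 551.7 kWh × €0.146 = €80.55
Energy charge = €118.95; + service €17.81 = €136.76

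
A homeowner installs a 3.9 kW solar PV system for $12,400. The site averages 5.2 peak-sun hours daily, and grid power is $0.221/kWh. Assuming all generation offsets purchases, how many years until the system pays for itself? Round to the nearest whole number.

8 years

Daily generation = 3.9 kW × 5.2 h = 20.28 kWh
Annual generation = 20.28 × 365 = 7402.2 kWh
Annual savings = 7402.2 × $0.221 = $1,635.89
Payback = $12,400 / $1,635.89 = 7.58 years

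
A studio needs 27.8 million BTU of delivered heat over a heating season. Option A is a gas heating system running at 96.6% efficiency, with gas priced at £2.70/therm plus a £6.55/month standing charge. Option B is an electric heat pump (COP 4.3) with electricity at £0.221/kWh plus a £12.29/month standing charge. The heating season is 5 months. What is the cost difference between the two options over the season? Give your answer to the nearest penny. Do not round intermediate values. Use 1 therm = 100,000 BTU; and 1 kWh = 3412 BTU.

Heat load = 27.8 × 10⁶ BTU = 27,800,000 BTU
Gas: input = 27,800,000 / 0.966 = 28,778,468 BTU = 287.8 therm → 287.8 × £2.70 = £777.02; + 5 × £6.55 standing = £809.77
Heat pump: 27,800,000 BTU / 3412 = 8,148 kWh heat; / 4.3 = 1,895 kWh in → × £0.221 = £418.75; + 5 × £12.29 standing = £480.20
Difference = |£809.77 − £480.20| = £329.56

£329.56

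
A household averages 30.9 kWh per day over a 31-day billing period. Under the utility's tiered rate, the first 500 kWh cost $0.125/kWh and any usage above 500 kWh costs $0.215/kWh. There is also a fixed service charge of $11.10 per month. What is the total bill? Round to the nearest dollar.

Usage = 30.9 kWh/day × 31 days = 957.9 kWh
First 500 kWh × $0.125 = $62.50
Remaining 457.9 kWh × $0.215 = $98.45
Energy charge = $160.95; + service $11.10 = $172.05 ≈ $172

$172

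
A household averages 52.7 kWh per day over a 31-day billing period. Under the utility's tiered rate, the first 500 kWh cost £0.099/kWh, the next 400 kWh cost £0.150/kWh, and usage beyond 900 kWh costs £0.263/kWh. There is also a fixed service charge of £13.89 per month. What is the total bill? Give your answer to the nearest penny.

Usage = 52.7 kWh/day × 31 days = 1633.7 kWh
First 500 kWh × £0.099 = £49.50
Next 400 kWh × £0.150 = £60.00
Remaining 733.7 kWh × £0.263 = £192.96
Energy charge = £302.46; + service £13.89 = £316.35

£316.35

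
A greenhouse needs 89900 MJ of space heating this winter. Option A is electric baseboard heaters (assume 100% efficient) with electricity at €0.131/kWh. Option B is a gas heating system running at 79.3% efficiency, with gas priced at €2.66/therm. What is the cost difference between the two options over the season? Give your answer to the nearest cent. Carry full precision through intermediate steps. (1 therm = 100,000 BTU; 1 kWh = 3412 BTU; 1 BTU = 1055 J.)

Heat load = 89900 MJ = 89,900,000,000 J / 1055 = 85,213,270 BTU
Gas: input = 85,213,270 / 0.793 = 107,456,835 BTU = 1,075 therm → 1,075 × €2.66 = €2,858.35
Electric: 85,213,270 BTU / 3412 = 24,970 kWh → × €0.131 = €3,271.67
Difference = |€2,858.35 − €3,271.67| = €413.32

€413.32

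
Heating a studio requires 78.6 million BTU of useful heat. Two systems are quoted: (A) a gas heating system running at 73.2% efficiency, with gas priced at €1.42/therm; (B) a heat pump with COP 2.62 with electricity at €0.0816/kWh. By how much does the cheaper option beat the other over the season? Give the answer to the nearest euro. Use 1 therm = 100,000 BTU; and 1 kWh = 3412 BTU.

Heat load = 78.6 × 10⁶ BTU = 78,600,000 BTU
Gas: input = 78,600,000 / 0.732 = 107,377,049 BTU = 1,074 therm → 1,074 × €1.42 = €1,524.75
Heat pump: 78,600,000 BTU / 3412 = 23,040 kWh heat; / 2.62 = 8,792 kWh in → × €0.0816 = €717.47
Difference = |€1,524.75 − €717.47| = €807.29 ≈ €807

€807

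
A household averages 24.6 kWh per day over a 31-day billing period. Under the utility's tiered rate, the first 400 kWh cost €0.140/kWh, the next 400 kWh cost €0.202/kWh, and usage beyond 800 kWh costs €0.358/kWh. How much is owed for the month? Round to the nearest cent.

Usage = 24.6 kWh/day × 31 days = 762.6 kWh
First 400 kWh × €0.140 = €56.00
Next 362.6 kWh × €0.202 = €73.25
Remaining tier: 0 kWh (not reached)
Total = €129.25

€129.25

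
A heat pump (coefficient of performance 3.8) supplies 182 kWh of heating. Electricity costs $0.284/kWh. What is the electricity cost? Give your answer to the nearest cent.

$13.60

Electrical input = 182 kWh / 3.8 = 47.89 kWh
Cost = 47.89 × $0.284/kWh = $13.60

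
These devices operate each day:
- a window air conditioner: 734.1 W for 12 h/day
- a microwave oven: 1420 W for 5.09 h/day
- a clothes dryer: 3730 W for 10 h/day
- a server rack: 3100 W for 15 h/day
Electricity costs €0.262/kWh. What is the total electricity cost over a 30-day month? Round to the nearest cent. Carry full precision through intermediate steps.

window air conditioner: 734.1 W × 12 h × 30 d = 264,276 Wh = 264.3 kWh
microwave oven: 1420 W × 5.09 h × 30 d = 216,834 Wh = 216.8 kWh
clothes dryer: 3730 W × 10 h × 30 d = 1,119,000 Wh = 1,119 kWh
server rack: 3100 W × 15 h × 30 d = 1,395,000 Wh = 1,395 kWh
Total energy = 264.3 + 216.8 + 1,119 + 1,395 = 2,995 kWh
Cost = 2,995 kWh × €0.262 = €784.72

€784.72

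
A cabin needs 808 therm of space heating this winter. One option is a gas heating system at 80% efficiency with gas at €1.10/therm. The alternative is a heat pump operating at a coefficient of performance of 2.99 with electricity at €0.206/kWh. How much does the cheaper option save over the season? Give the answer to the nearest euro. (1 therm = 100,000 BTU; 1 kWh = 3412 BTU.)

€521

Heat load = 808 therm × 100,000 = 80,800,000 BTU
Gas: input = 80,800,000 / 0.80 = 101,000,000 BTU = 1,010 therm → 1,010 × €1.10 = €1,111.00
Heat pump: 80,800,000 BTU / 3412 = 23,680 kWh heat; / 2.99 = 7,920 kWh in → × €0.206 = €1,631.54
Difference = |€1,111.00 − €1,631.54| = €520.54 ≈ €521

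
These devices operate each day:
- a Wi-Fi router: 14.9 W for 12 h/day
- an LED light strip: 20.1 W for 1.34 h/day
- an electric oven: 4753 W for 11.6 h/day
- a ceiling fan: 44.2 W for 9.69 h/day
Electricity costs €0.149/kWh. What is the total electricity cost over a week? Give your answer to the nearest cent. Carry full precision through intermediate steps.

Wi-Fi router: 14.9 W × 12 h × 7 d = 1,252 Wh = 1.252 kWh
LED light strip: 20.1 W × 1.34 h × 7 d = 189 Wh = 0.1885 kWh
electric oven: 4753 W × 11.6 h × 7 d = 385,944 Wh = 385.9 kWh
ceiling fan: 44.2 W × 9.69 h × 7 d = 2,998 Wh = 2.998 kWh
Total energy = 1.252 + 0.1885 + 385.9 + 2.998 = 390.4 kWh
Cost = 390.4 kWh × €0.149 = €58.17

€58.17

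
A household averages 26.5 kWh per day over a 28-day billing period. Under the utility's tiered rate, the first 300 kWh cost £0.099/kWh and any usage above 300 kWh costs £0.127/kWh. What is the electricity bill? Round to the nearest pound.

£86

Usage = 26.5 kWh/day × 28 days = 742 kWh
First 300 kWh × £0.099 = £29.70
Remaining 442 kWh × £0.127 = £56.13
Total = £85.83 ≈ £86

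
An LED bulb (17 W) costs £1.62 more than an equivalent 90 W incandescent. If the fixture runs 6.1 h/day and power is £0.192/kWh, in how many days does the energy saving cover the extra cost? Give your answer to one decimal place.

18.9 days

Power saved = 90 − 17 = 73 W
Daily energy saved = 73 W × 6.1 h = 445.3 Wh = 0.4453 kWh
Daily savings = 0.4453 × £0.192 = £0.0855
Payback = £1.62 / £0.0855 per day = 18.95 days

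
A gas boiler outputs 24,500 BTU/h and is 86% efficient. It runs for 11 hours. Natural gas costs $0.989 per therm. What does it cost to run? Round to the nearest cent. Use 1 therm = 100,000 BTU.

Heat delivered = 24,500 BTU/h × 11 h = 269,500 BTU
Gas input = 269,500 / 0.86 = 313,372 BTU
= 313,372 / 100,000 = 3.134 therm
Cost = 3.134 × $0.989/therm = $3.10

$3.10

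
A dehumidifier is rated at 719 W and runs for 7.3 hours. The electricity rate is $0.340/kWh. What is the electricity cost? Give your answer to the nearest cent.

$1.78

Energy = 719 W × 7.3 h = 5,249 Wh = 5.249 kWh
Cost = 5.249 kWh × $0.340/kWh = $1.78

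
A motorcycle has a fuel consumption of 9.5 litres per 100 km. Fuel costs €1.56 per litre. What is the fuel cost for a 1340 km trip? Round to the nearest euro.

Fuel = 9.5 L/100 km × 1340 km / 100 = 127.3 L
Cost = 127.3 L × €1.56/L = €198.59 ≈ €199

€199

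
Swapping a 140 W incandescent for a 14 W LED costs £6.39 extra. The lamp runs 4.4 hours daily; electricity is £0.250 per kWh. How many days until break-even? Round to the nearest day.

46 days

Power saved = 140 − 14 = 126 W
Daily energy saved = 126 W × 4.4 h = 554.4 Wh = 0.5544 kWh
Daily savings = 0.5544 × £0.250 = £0.1386
Payback = £6.39 / £0.1386 per day = 46.1 days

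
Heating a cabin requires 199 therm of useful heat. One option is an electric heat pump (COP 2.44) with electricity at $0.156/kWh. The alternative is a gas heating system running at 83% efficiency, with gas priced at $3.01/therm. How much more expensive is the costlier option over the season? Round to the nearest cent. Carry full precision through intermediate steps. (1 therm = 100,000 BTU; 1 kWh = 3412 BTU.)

$348.79

Heat load = 199 therm × 100,000 = 19,900,000 BTU
Gas: input = 19,900,000 / 0.83 = 23,975,904 BTU = 239.8 therm → 239.8 × $3.01 = $721.67
Heat pump: 19,900,000 BTU / 3412 = 5,832 kWh heat; / 2.44 = 2,390 kWh in → × $0.156 = $372.89
Difference = |$721.67 − $372.89| = $348.79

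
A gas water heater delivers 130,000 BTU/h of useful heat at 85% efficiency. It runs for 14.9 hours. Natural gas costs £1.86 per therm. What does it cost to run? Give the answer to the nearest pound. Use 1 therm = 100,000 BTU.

Heat delivered = 130,000 BTU/h × 14.9 h = 1,937,000 BTU
Gas input = 1,937,000 / 0.850 = 2,278,824 BTU
= 2,278,824 / 100,000 = 22.79 therm
Cost = 22.79 × £1.86/therm = £42.39 ≈ £42

£42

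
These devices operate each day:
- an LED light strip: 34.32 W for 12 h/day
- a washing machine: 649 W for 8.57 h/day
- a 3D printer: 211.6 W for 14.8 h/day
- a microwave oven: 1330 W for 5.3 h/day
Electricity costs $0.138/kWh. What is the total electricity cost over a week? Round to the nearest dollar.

$16

LED light strip: 34.32 W × 12 h × 7 d = 2,883 Wh = 2.883 kWh
washing machine: 649 W × 8.57 h × 7 d = 38,934 Wh = 38.93 kWh
3D printer: 211.6 W × 14.8 h × 7 d = 21,922 Wh = 21.92 kWh
microwave oven: 1330 W × 5.3 h × 7 d = 49,343 Wh = 49.34 kWh
Total energy = 2.883 + 38.93 + 21.92 + 49.34 = 113.1 kWh
Cost = 113.1 kWh × $0.138 = $15.61 ≈ $16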